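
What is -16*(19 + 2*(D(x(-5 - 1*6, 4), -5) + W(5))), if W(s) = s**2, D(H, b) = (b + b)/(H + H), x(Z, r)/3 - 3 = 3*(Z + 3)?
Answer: -69712/63 ≈ -1106.5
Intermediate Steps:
x(Z, r) = 36 + 9*Z (x(Z, r) = 9 + 3*(3*(Z + 3)) = 9 + 3*(3*(3 + Z)) = 9 + 3*(9 + 3*Z) = 9 + (27 + 9*Z) = 36 + 9*Z)
D(H, b) = b/H (D(H, b) = (2*b)/((2*H)) = (2*b)*(1/(2*H)) = b/H)
-16*(19 + 2*(D(x(-5 - 1*6, 4), -5) + W(5))) = -16*(19 + 2*(-5/(36 + 9*(-5 - 1*6)) + 5**2)) = -16*(19 + 2*(-5/(36 + 9*(-5 - 6)) + 25)) = -16*(19 + 2*(-5/(36 + 9*(-11)) + 25)) = -16*(19 + 2*(-5/(36 - 99) + 25)) = -16*(19 + 2*(-5/(-63) + 25)) = -16*(19 + 2*(-5*(-1/63) + 25)) = -16*(19 + 2*(5/63 + 25)) = -16*(19 + 2*(1580/63)) = -16*(19 + 3160/63) = -16*4357/63 = -69712/63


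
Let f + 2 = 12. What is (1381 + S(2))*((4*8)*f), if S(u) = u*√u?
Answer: 441920 + 640*√2 ≈ 4.4283e+5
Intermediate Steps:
f = 10 (f = -2 + 12 = 10)
S(u) = u^(3/2)
(1381 + S(2))*((4*8)*f) = (1381 + 2^(3/2))*((4*8)*10) = (1381 + 2*√2)*(32*10) = (1381 + 2*√2)*320 = 441920 + 640*√2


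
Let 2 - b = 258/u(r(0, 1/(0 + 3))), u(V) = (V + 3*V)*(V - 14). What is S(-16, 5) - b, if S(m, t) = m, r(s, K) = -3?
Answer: -569/34 ≈ -16.735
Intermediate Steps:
u(V) = 4*V*(-14 + V) (u(V) = (4*V)*(-14 + V) = 4*V*(-14 + V))
b = 25/34 (b = 2 - 258/(4*(-3)*(-14 - 3)) = 2 - 258/(4*(-3)*(-17)) = 2 - 258/204 = 2 - 1*43/34 = 2 - 43/34 = 25/34 ≈ 0.73529)
S(-16, 5) - b = -16 - 1*25/34 = -16 - 25/34 = -569/34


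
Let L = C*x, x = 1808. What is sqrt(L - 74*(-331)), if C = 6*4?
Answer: sqrt(67886) ≈ 260.55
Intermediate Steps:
C = 24
L = 43392 (L = 24*1808 = 43392)
sqrt(L - 74*(-331)) = sqrt(43392 - 74*(-331)) = sqrt(43392 + 24494) = sqrt(67886)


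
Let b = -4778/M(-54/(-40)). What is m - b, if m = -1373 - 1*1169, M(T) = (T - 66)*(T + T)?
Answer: -89699362/34911 ≈ -2569.4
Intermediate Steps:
M(T) = 2*T*(-66 + T) (M(T) = (-66 + T)*(2*T) = 2*T*(-66 + T))
m = -2542 (m = -1373 - 1169 = -2542)
b = 955600/34911 (b = -4778*10/(27*(-66 - 54/(-40))) = -4778*10/(27*(-66 - 54*(-1/40))) = -4778*10/(27*(-66 + 27/20)) = -4778/(2*(27/20)*(-1293/20)) = -4778/(-34911/200) = -4778*(-200/34911) = 955600/34911 ≈ 27.372)
m - b = -2542 - 1*955600/34911 = -2542 - 955600/34911 = -89699362/34911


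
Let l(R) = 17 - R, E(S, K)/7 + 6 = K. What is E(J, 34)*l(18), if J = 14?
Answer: -196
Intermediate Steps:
E(S, K) = -42 + 7*K
E(J, 34)*l(18) = (-42 + 7*34)*(17 - 1*18) = (-42 + 238)*(17 - 18) = 196*(-1) = -196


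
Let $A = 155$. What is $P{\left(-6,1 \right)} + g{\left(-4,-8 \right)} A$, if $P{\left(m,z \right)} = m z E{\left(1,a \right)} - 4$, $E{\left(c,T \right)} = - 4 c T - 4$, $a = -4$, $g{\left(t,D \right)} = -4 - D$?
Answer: $544$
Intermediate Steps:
$E{\left(c,T \right)} = -4 - 4 T c$ ($E{\left(c,T \right)} = - 4 T c - 4 = -4 - 4 T c$)
$P{\left(m,z \right)} = -4 + 12 m z$ ($P{\left(m,z \right)} = m z \left(-4 - \left(-16\right) 1\right) - 4 = m z \left(-4 + 16\right) - 4 = m z 12 - 4 = 12 m z - 4 = -4 + 12 m z$)
$P{\left(-6,1 \right)} + g{\left(-4,-8 \right)} A = \left(-4 + 12 \left(-6\right) 1\right) + \left(-4 - -8\right) 155 = \left(-4 - 72\right) + \left(-4 + 8\right) 155 = -76 + 4 \cdot 155 = -76 + 620 = 544$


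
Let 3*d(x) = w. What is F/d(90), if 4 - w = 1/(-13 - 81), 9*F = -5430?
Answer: -170140/377 ≈ -451.30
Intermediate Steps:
F = -1810/3 (F = (1/9)*(-5430) = -1810/3 ≈ -603.33)
w = 377/94 (w = 4 - 1/(-13 - 81) = 4 - 1/(-94) = 4 - 1*(-1/94) = 4 + 1/94 = 377/94 ≈ 4.0106)
d(x) = 377/282 (d(x) = (1/3)*(377/94) = 377/282)
F/d(90) = -1810/(3*377/282) = -1810/3*282/377 = -170140/377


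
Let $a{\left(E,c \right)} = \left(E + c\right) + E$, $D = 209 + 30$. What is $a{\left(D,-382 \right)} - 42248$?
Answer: $-42152$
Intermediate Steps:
$D = 239$
$a{\left(E,c \right)} = c + 2 E$
$a{\left(D,-382 \right)} - 42248 = \left(-382 + 2 \cdot 239\right) - 42248 = \left(-382 + 478\right) - 42248 = 96 - 42248 = -42152$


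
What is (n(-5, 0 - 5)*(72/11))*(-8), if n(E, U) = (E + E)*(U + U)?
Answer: -57600/11 ≈ -5236.4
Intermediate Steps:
n(E, U) = 4*E*U (n(E, U) = (2*E)*(2*U) = 4*E*U)
(n(-5, 0 - 5)*(72/11))*(-8) = ((4*(-5)*(0 - 5))*(72/11))*(-8) = ((4*(-5)*(-5))*(72*(1/11)))*(-8) = (100*(72/11))*(-8) = (7200/11)*(-8) = -57600/11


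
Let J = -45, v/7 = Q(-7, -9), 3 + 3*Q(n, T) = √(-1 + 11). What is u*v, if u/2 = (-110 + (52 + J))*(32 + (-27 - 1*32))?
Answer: -38934 + 12978*√10 ≈ 2106.0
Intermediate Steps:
Q(n, T) = -1 + √10/3 (Q(n, T) = -1 + √(-1 + 11)/3 = -1 + √10/3)
v = -7 + 7*√10/3 (v = 7*(-1 + √10/3) = -7 + 7*√10/3 ≈ 0.37865)
u = 5562 (u = 2*((-110 + (52 - 45))*(32 + (-27 - 1*32))) = 2*((-110 + 7)*(32 + (-27 - 32))) = 2*(-103*(32 - 59)) = 2*(-103*(-27)) = 2*2781 = 5562)
u*v = 5562*(-7 + 7*√10/3) = -38934 + 12978*√10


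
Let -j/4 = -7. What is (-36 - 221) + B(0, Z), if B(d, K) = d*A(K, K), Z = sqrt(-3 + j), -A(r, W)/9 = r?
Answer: -257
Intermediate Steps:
j = 28 (j = -4*(-7) = 28)
A(r, W) = -9*r
Z = 5 (Z = sqrt(-3 + 28) = sqrt(25) = 5)
B(d, K) = -9*K*d (B(d, K) = d*(-9*K) = -9*K*d)
(-36 - 221) + B(0, Z) = (-36 - 221) - 9*5*0 = -257 + 0 = -257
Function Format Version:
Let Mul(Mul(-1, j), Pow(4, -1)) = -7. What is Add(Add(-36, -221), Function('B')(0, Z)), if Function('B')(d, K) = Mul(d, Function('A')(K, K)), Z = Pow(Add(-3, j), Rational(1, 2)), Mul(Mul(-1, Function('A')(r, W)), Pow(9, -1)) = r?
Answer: -257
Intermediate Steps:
j = 28 (j = Mul(-4, -7) = 28)
Function('A')(r, W) = Mul(-9, r)
Z = 5 (Z = Pow(Add(-3, 28), Rational(1, 2)) = Pow(25, Rational(1, 2)) = 5)
Function('B')(d, K) = Mul(-9, K, d) (Function('B')(d, K) = Mul(d, Mul(-9, K)) = Mul(-9, K, d))
Add(Add(-36, -221), Function('B')(0, Z)) = Add(Add(-36, -221), Mul(-9, 5, 0)) = Add(-257, 0) = -257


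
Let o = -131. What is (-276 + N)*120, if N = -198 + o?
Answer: -72600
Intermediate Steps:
N = -329 (N = -198 - 131 = -329)
(-276 + N)*120 = (-276 - 329)*120 = -605*120 = -72600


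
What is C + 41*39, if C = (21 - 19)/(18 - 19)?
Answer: 1597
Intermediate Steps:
C = -2 (C = 2/(-1) = 2*(-1) = -2)
C + 41*39 = -2 + 41*39 = -2 + 1599 = 1597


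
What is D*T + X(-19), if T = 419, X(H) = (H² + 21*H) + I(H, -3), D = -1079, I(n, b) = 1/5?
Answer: -2260694/5 ≈ -4.5214e+5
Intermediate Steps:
I(n, b) = ⅕
X(H) = ⅕ + H² + 21*H (X(H) = (H² + 21*H) + ⅕ = ⅕ + H² + 21*H)
D*T + X(-19) = -1079*419 + (⅕ + (-19)² + 21*(-19)) = -452101 + (⅕ + 361 - 399) = -452101 - 189/5 = -2260694/5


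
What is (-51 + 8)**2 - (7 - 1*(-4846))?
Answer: -3004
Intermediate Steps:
(-51 + 8)**2 - (7 - 1*(-4846)) = (-43)**2 - (7 + 4846) = 1849 - 1*4853 = 1849 - 4853 = -3004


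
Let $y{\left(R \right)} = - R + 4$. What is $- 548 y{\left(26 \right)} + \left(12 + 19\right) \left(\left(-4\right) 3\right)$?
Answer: $11684$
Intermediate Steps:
$y{\left(R \right)} = 4 - R$
$- 548 y{\left(26 \right)} + \left(12 + 19\right) \left(\left(-4\right) 3\right) = - 548 \left(4 - 26\right) + \left(12 + 19\right) \left(\left(-4\right) 3\right) = - 548 \left(4 - 26\right) + 31 \left(-12\right) = \left(-548\right) \left(-22\right) - 372 = 12056 - 372 = 11684$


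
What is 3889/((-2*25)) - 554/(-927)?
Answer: -3577403/46350 ≈ -77.182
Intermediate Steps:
3889/((-2*25)) - 554/(-927) = 3889/(-50) - 554*(-1/927) = 3889*(-1/50) + 554/927 = -3889/50 + 554/927 = -3577403/46350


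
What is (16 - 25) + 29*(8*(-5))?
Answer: -1169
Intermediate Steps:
(16 - 25) + 29*(8*(-5)) = -9 + 29*(-40) = -9 - 1160 = -1169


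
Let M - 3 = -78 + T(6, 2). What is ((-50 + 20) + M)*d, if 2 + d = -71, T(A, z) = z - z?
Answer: 7665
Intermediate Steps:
T(A, z) = 0
d = -73 (d = -2 - 71 = -73)
M = -75 (M = 3 + (-78 + 0) = 3 - 78 = -75)
((-50 + 20) + M)*d = ((-50 + 20) - 75)*(-73) = (-30 - 75)*(-73) = -105*(-73) = 7665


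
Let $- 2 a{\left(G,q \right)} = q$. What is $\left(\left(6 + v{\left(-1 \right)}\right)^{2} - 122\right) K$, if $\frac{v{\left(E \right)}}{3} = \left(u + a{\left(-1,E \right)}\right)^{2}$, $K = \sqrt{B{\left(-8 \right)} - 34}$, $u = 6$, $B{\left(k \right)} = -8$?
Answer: $\frac{280009 i \sqrt{42}}{16} \approx 1.1342 \cdot 10^{5} i$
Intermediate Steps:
$a{\left(G,q \right)} = - \frac{q}{2}$
$K = i \sqrt{42}$ ($K = \sqrt{-8 - 34} = \sqrt{-42} = i \sqrt{42} \approx 6.4807 i$)
$v{\left(E \right)} = 3 \left(6 - \frac{E}{2}\right)^{2}$
$\left(\left(6 + v{\left(-1 \right)}\right)^{2} - 122\right) K = \left(\left(6 + \frac{3 \left(-12 - 1\right)^{2}}{4}\right)^{2} - 122\right) i \sqrt{42} = \left(\left(6 + \frac{3 \left(-13\right)^{2}}{4}\right)^{2} - 122\right) i \sqrt{42} = \left(\left(6 + \frac{3}{4} \cdot 169\right)^{2} - 122\right) i \sqrt{42} = \left(\left(6 + \frac{507}{4}\right)^{2} - 122\right) i \sqrt{42} = \left(\left(\frac{531}{4}\right)^{2} - 122\right) i \sqrt{42} = \left(\frac{281961}{16} - 122\right) i \sqrt{42} = \frac{280009 i \sqrt{42}}{16}$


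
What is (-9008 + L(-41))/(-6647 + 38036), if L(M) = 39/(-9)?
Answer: -27037/94167 ≈ -0.28712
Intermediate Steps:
L(M) = -13/3 (L(M) = 39*(-⅑) = -13/3)
(-9008 + L(-41))/(-6647 + 38036) = (-9008 - 13/3)/(-6647 + 38036) = -27037/3/31389 = -27037/3*1/31389 = -27037/94167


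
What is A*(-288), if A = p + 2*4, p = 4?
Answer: -3456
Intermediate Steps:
A = 12 (A = 4 + 2*4 = 4 + 8 = 12)
A*(-288) = 12*(-288) = -3456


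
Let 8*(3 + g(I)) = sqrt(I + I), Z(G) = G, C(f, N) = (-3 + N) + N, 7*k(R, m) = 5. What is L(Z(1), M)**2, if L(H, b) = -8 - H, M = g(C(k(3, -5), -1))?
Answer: 81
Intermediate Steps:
k(R, m) = 5/7 (k(R, m) = (1/7)*5 = 5/7)
C(f, N) = -3 + 2*N
g(I) = -3 + sqrt(2)*sqrt(I)/8 (g(I) = -3 + sqrt(I + I)/8 = -3 + sqrt(2*I)/8 = -3 + (sqrt(2)*sqrt(I))/8 = -3 + sqrt(2)*sqrt(I)/8)
M = -3 + I*sqrt(10)/8 (M = -3 + sqrt(2)*sqrt(-3 + 2*(-1))/8 = -3 + sqrt(2)*sqrt(-3 - 2)/8 = -3 + sqrt(2)*sqrt(-5)/8 = -3 + sqrt(2)*(I*sqrt(5))/8 = -3 + I*sqrt(10)/8 ≈ -3.0 + 0.39528*I)
L(Z(1), M)**2 = (-8 - 1*1)**2 = (-8 - 1)**2 = (-9)**2 = 81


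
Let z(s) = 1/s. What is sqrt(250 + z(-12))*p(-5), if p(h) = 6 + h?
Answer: sqrt(8997)/6 ≈ 15.809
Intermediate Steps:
sqrt(250 + z(-12))*p(-5) = sqrt(250 + 1/(-12))*(6 - 5) = sqrt(250 - 1/12)*1 = sqrt(2999/12)*1 = (sqrt(8997)/6)*1 = sqrt(8997)/6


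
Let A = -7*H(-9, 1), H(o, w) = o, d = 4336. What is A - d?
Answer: -4273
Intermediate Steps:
A = 63 (A = -7*(-9) = 63)
A - d = 63 - 1*4336 = 63 - 4336 = -4273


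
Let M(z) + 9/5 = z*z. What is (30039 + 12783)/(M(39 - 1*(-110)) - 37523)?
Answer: -214110/76619 ≈ -2.7945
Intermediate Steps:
M(z) = -9/5 + z² (M(z) = -9/5 + z*z = -9/5 + z²)
(30039 + 12783)/(M(39 - 1*(-110)) - 37523) = (30039 + 12783)/((-9/5 + (39 - 1*(-110))²) - 37523) = 42822/((-9/5 + (39 + 110)²) - 37523) = 42822/((-9/5 + 149²) - 37523) = 42822/((-9/5 + 22201) - 37523) = 42822/(110996/5 - 37523) = 42822/(-76619/5) = 42822*(-5/76619) = -214110/76619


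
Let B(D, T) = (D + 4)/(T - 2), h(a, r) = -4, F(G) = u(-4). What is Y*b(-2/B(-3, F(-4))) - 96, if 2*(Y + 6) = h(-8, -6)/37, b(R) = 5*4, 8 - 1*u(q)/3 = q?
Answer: -8032/37 ≈ -217.08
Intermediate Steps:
u(q) = 24 - 3*q
F(G) = 36 (F(G) = 24 - 3*(-4) = 24 + 12 = 36)
B(D, T) = (4 + D)/(-2 + T)
b(R) = 20
Y = -224/37 (Y = -6 + (-4/37)/2 = -6 + (-4*1/37)/2 = -6 + (1/2)*(-4/37) = -6 - 2/37 = -224/37 ≈ -6.0541)
Y*b(-2/B(-3, F(-4))) - 96 = -224/37*20 - 96 = -4480/37 - 96 = -8032/37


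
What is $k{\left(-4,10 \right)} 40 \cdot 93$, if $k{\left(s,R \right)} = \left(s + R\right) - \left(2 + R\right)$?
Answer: $-22320$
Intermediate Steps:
$k{\left(s,R \right)} = -2 + s$ ($k{\left(s,R \right)} = \left(R + s\right) - \left(2 + R\right) = -2 + s$)
$k{\left(-4,10 \right)} 40 \cdot 93 = \left(-2 - 4\right) 40 \cdot 93 = \left(-6\right) 3720 = -22320$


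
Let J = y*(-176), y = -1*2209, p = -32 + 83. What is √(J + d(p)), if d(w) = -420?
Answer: 2*√97091 ≈ 623.19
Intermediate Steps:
p = 51
y = -2209
J = 388784 (J = -2209*(-176) = 388784)
√(J + d(p)) = √(388784 - 420) = √388364 = 2*√97091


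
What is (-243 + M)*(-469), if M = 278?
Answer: -16415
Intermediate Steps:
(-243 + M)*(-469) = (-243 + 278)*(-469) = 35*(-469) = -16415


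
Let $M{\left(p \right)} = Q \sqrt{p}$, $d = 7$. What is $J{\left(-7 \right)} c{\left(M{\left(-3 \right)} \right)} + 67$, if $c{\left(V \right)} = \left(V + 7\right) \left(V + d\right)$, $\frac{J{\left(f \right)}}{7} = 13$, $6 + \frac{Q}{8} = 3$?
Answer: $-152722 - 30576 i \sqrt{3} \approx -1.5272 \cdot 10^{5} - 52959.0 i$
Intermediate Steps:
$Q = -24$ ($Q = -48 + 8 \cdot 3 = -48 + 24 = -24$)
$J{\left(f \right)} = 91$ ($J{\left(f \right)} = 7 \cdot 13 = 91$)
$M{\left(p \right)} = - 24 \sqrt{p}$
$c{\left(V \right)} = \left(7 + V\right)^{2}$ ($c{\left(V \right)} = \left(V + 7\right) \left(V + 7\right) = \left(7 + V\right) \left(7 + V\right) = \left(7 + V\right)^{2}$)
$J{\left(-7 \right)} c{\left(M{\left(-3 \right)} \right)} + 67 = 91 \left(49 + \left(- 24 \sqrt{-3}\right)^{2} + 14 \left(- 24 \sqrt{-3}\right)\right) + 67 = 91 \left(49 + \left(- 24 i \sqrt{3}\right)^{2} + 14 \left(- 24 i \sqrt{3}\right)\right) + 67 = 91 \left(49 - 1728 - 336 i \sqrt{3}\right) + 67 = 91 \left(-1679 - 336 i \sqrt{3}\right) + 67 = \left(-152789 - 30576 i \sqrt{3}\right) + 67 = -152722 - 30576 i \sqrt{3}$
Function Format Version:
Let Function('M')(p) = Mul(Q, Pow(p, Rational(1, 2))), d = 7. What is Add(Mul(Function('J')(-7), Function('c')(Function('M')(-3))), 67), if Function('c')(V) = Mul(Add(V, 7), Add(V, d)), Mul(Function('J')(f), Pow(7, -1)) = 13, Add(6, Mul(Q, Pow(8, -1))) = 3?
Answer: Add(-152722, Mul(-30576, I, Pow(3, Rational(1, 2)))) ≈ Add(-1.5272e+5, Mul(-52959., I))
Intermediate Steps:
Q = -24 (Q = Add(-48, Mul(8, 3)) = Add(-48, 24) = -24)
Function('J')(f) = 91 (Function('J')(f) = Mul(7, 13) = 91)
Function('M')(p) = Mul(-24, Pow(p, Rational(1, 2)))
Function('c')(V) = Pow(Add(7, V), 2) (Function('c')(V) = Mul(Add(V, 7), Add(V, 7)) = Mul(Add(7, V), Add(7, V)) = Pow(Add(7, V), 2))
Add(Mul(Function('J')(-7), Function('c')(Function('M')(-3))), 67) = Add(Mul(91, Add(49, Pow(Mul(-24, Pow(-3, Rational(1, 2))), 2), Mul(14, Mul(-24, Pow(-3, Rational(1, 2)))))), 67) = Add(Mul(91, Add(49, Pow(Mul(-24, Mul(I, Pow(3, Rational(1, 2)))), 2), Mul(14, Mul(-24, Mul(I, Pow(3, Rational(1, 2))))))), 67) = Add(Mul(91, Add(49, Pow(Mul(-24, I, Pow(3, Rational(1, 2))), 2), Mul(14, Mul(-24, I, Pow(3, Rational(1, 2)))))), 67) = Add(Mul(91, Add(49, -1728, Mul(-336, I, Pow(3, Rational(1, 2))))), 67) = Add(Mul(91, Add(-1679, Mul(-336, I, Pow(3, Rational(1, 2))))), 67) = Add(Add(-152789, Mul(-30576, I, Pow(3, Rational(1, 2)))), 67) = Add(-152722, Mul(-30576, I, Pow(3, Rational(1, 2))))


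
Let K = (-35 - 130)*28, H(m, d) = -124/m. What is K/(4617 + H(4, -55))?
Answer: -2310/2293 ≈ -1.0074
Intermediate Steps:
K = -4620 (K = -165*28 = -4620)
K/(4617 + H(4, -55)) = -4620/(4617 - 124/4) = -4620/(4617 - 124*¼) = -4620/(4617 - 31) = -4620/4586 = -4620*1/4586 = -2310/2293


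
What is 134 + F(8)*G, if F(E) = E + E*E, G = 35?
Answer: 2654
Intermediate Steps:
F(E) = E + E**2
134 + F(8)*G = 134 + (8*(1 + 8))*35 = 134 + (8*9)*35 = 134 + 72*35 = 134 + 2520 = 2654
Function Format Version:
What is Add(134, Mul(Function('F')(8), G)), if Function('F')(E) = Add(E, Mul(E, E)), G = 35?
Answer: 2654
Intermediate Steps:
Function('F')(E) = Add(E, Pow(E, 2))
Add(134, Mul(Function('F')(8), G)) = Add(134, Mul(Mul(8, Add(1, 8)), 35)) = Add(134, Mul(Mul(8, 9), 35)) = Add(134, Mul(72, 35)) = Add(134, 2520) = 2654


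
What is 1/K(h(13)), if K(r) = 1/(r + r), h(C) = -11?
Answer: -22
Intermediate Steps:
K(r) = 1/(2*r)
1/K(h(13)) = 1/((1/2)/(-11)) = 1/((1/2)*(-1/11)) = 1/(-1/22) = -22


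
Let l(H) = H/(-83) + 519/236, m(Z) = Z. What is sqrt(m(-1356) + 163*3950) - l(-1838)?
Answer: -476845/19588 + sqrt(642494) ≈ 777.21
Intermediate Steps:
l(H) = 519/236 - H/83 (l(H) = H*(-1/83) + 519*(1/236) = -H/83 + 519/236 = 519/236 - H/83)
sqrt(m(-1356) + 163*3950) - l(-1838) = sqrt(-1356 + 163*3950) - (519/236 - 1/83*(-1838)) = sqrt(-1356 + 643850) - (519/236 + 1838/83) = sqrt(642494) - 1*476845/19588 = sqrt(642494) - 476845/19588 = -476845/19588 + sqrt(642494)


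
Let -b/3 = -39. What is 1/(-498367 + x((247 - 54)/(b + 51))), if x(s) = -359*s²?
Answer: -28224/14079282599 ≈ -2.0046e-6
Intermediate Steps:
b = 117 (b = -3*(-39) = 117)
1/(-498367 + x((247 - 54)/(b + 51))) = 1/(-498367 - 359*(247 - 54)²/(117 + 51)²) = 1/(-498367 - 359*(193/168)²) = 1/(-498367 - 359*37249/28224) = 1/(-498367 - 13372391/28224) = 1/(-14079282599/28224) = -28224/14079282599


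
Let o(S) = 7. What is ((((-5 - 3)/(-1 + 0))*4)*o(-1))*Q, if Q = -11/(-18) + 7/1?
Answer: 15344/9 ≈ 1704.9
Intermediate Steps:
Q = 137/18 (Q = -11*(-1/18) + 7*1 = 11/18 + 7 = 137/18 ≈ 7.6111)
((((-5 - 3)/(-1 + 0))*4)*o(-1))*Q = ((((-5 - 3)/(-1 + 0))*4)*7)*(137/18) = ((-8/(-1)*4)*7)*(137/18) = ((-8*(-1)*4)*7)*(137/18) = ((8*4)*7)*(137/18) = (32*7)*(137/18) = 224*(137/18) = 15344/9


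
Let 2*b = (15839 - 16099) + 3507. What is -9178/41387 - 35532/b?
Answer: -2970926734/134383589 ≈ -22.108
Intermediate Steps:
b = 3247/2 (b = ((15839 - 16099) + 3507)/2 = (-260 + 3507)/2 = (1/2)*3247 = 3247/2 ≈ 1623.5)
-9178/41387 - 35532/b = -9178/41387 - 35532/3247/2 = -9178*1/41387 - 35532*2/3247 = -9178/41387 - 71064/3247 = -2970926734/134383589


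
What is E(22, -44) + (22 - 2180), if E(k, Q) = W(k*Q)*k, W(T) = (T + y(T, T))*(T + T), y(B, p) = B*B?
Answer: -39868499310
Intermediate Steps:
y(B, p) = B²
W(T) = 2*T*(T + T²) (W(T) = (T + T²)*(T + T) = (T + T²)*(2*T) = 2*T*(T + T²))
E(k, Q) = 2*Q²*k³*(1 + Q*k) (E(k, Q) = (2*(k*Q)²*(1 + k*Q))*k = (2*(Q*k)²*(1 + Q*k))*k = (2*(Q²*k²)*(1 + Q*k))*k = (2*Q²*k²*(1 + Q*k))*k = 2*Q²*k³*(1 + Q*k))
E(22, -44) + (22 - 2180) = 2*(-44)²*22³*(1 - 44*22) + (22 - 2180) = 2*1936*10648*(1 - 968) - 2158 = 2*1936*10648*(-967) - 2158 = -39868497152 - 2158 = -39868499310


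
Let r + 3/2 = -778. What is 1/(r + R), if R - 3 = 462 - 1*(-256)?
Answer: -2/117 ≈ -0.017094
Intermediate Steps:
r = -1559/2 (r = -3/2 - 778 = -1559/2 ≈ -779.50)
R = 721 (R = 3 + (462 - 1*(-256)) = 3 + (462 + 256) = 3 + 718 = 721)
1/(r + R) = 1/(-1559/2 + 721) = 1/(-117/2) = -2/117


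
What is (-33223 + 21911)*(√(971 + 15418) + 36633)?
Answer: -414392496 - 33936*√1821 ≈ -4.1584e+8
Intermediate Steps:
(-33223 + 21911)*(√(971 + 15418) + 36633) = -11312*(√16389 + 36633) = -11312*(3*√1821 + 36633) = -11312*(36633 + 3*√1821) = -414392496 - 33936*√1821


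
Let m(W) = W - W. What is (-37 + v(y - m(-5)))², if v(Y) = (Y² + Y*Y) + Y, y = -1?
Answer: 1296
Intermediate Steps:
m(W) = 0
v(Y) = Y + 2*Y² (v(Y) = (Y² + Y²) + Y = 2*Y² + Y = Y + 2*Y²)
(-37 + v(y - m(-5)))² = (-37 + (-1 - 1*0)*(1 + 2*(-1 - 1*0)))² = (-37 + (-1 + 0)*(1 + 2*(-1 + 0)))² = (-37 - (1 + 2*(-1)))² = (-37 - (1 - 2))² = (-37 - 1*(-1))² = (-37 + 1)² = (-36)² = 1296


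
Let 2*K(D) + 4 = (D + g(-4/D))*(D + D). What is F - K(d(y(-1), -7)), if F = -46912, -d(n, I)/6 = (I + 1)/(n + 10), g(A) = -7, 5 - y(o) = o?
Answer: -750389/16 ≈ -46899.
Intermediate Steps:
y(o) = 5 - o
d(n, I) = -6*(1 + I)/(10 + n) (d(n, I) = -6*(I + 1)/(n + 10) = -6*(1 + I)/(10 + n))
K(D) = -2 + D*(-7 + D) (K(D) = -2 + ((D - 7)*(D + D))/2 = -2 + ((-7 + D)*(2*D))/2 = -2 + (2*D*(-7 + D))/2 = -2 + D*(-7 + D))
F - K(d(y(-1), -7)) = -46912 - (-2 + (6*(-1 - 1*(-7))/(10 + (5 - 1*(-1))))² - 42*(-1 - 1*(-7))/(10 + (5 - 1*(-1)))) = -46912 - (-2 + (6*(-1 + 7)/(10 + (5 + 1)))² - 42*(-1 + 7)/(10 + (5 + 1))) = -46912 - (-2 + (6*6/(10 + 6))² - 42*6/(10 + 6)) = -46912 - (-2 + (6*6/16)² - 42*6/16) = -46912 - (-2 + (6*(1/16)*6)² - 42*6/16) = -46912 - (-2 + (9/4)² - 7*9/4) = -46912 - (-2 + 81/16 - 63/4) = -46912 - 1*(-203/16) = -46912 + 203/16 = -750389/16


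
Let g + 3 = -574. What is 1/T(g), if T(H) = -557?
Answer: -1/557 ≈ -0.0017953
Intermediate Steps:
g = -577 (g = -3 - 574 = -577)
1/T(g) = 1/(-557) = -1/557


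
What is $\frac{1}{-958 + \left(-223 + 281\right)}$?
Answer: $- \frac{1}{900} \approx -0.0011111$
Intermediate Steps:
$\frac{1}{-958 + \left(-223 + 281\right)} = \frac{1}{-958 + 58} = \frac{1}{-900} = - \frac{1}{900}$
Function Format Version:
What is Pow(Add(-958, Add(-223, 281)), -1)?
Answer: Rational(-1, 900) ≈ -0.0011111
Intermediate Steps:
Pow(Add(-958, Add(-223, 281)), -1) = Pow(Add(-958, 58), -1) = Pow(-900, -1) = Rational(-1, 900)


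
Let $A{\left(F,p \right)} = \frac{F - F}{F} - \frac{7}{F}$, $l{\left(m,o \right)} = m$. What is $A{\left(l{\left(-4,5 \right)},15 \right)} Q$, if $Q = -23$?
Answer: $- \frac{161}{4} \approx -40.25$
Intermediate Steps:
$A{\left(F,p \right)} = - \frac{7}{F}$ ($A{\left(F,p \right)} = \frac{0}{F} - \frac{7}{F} = 0 - \frac{7}{F} = - \frac{7}{F}$)
$A{\left(l{\left(-4,5 \right)},15 \right)} Q = - \frac{7}{-4} \left(-23\right) = \left(-7\right) \left(- \frac{1}{4}\right) \left(-23\right) = \frac{7}{4} \left(-23\right) = - \frac{161}{4}$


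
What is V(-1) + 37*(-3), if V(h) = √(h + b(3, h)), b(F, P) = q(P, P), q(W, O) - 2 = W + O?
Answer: -111 + I ≈ -111.0 + 1.0*I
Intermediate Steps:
q(W, O) = 2 + O + W (q(W, O) = 2 + (W + O) = 2 + (O + W) = 2 + O + W)
b(F, P) = 2 + 2*P (b(F, P) = 2 + P + P = 2 + 2*P)
V(h) = √(2 + 3*h) (V(h) = √(h + (2 + 2*h)) = √(2 + 3*h))
V(-1) + 37*(-3) = √(2 + 3*(-1)) + 37*(-3) = √(2 - 3) - 111 = √(-1) - 111 = I - 111 = -111 + I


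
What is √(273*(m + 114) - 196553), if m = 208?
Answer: I*√108647 ≈ 329.62*I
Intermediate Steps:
√(273*(m + 114) - 196553) = √(273*(208 + 114) - 196553) = √(273*322 - 196553) = √(87906 - 196553) = √(-108647) = I*√108647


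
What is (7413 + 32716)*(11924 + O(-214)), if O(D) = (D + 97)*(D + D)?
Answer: 2487998000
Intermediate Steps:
O(D) = 2*D*(97 + D) (O(D) = (97 + D)*(2*D) = 2*D*(97 + D))
(7413 + 32716)*(11924 + O(-214)) = (7413 + 32716)*(11924 + 2*(-214)*(97 - 214)) = 40129*(11924 + 2*(-214)*(-117)) = 40129*(11924 + 50076) = 40129*62000 = 2487998000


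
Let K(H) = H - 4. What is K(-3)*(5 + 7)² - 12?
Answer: -1020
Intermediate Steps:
K(H) = -4 + H
K(-3)*(5 + 7)² - 12 = (-4 - 3)*(5 + 7)² - 12 = -7*12² - 12 = -7*144 - 12 = -1008 - 12 = -1020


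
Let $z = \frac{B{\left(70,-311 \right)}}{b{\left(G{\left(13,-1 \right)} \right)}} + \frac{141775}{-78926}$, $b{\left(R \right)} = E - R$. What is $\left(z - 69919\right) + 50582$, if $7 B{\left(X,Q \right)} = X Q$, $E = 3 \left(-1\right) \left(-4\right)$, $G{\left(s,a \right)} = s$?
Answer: $- \frac{1280873977}{78926} \approx -16229.0$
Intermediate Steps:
$E = 12$ ($E = \left(-3\right) \left(-4\right) = 12$)
$b{\left(R \right)} = 12 - R$
$B{\left(X,Q \right)} = \frac{Q X}{7}$ ($B{\left(X,Q \right)} = \frac{X Q}{7} = \frac{Q X}{7}$)
$z = \frac{245318085}{78926}$ ($z = \frac{\frac{1}{7} \left(-311\right) 70}{12 - 13} + \frac{141775}{-78926} = - \frac{3110}{12 - 13} + 141775 \left(- \frac{1}{78926}\right) = - \frac{3110}{-1} - \frac{141775}{78926} = \left(-3110\right) \left(-1\right) - \frac{141775}{78926} = 3110 - \frac{141775}{78926} = \frac{245318085}{78926} \approx 3108.2$)
$\left(z - 69919\right) + 50582 = \left(\frac{245318085}{78926} - 69919\right) + 50582 = - \frac{5273108909}{78926} + 50582 = - \frac{1280873977}{78926}$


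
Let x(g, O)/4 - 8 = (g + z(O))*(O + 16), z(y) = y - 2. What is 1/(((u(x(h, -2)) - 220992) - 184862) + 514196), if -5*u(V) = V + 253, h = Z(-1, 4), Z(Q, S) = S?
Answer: 1/108285 ≈ 9.2349e-6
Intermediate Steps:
z(y) = -2 + y
h = 4
x(g, O) = 32 + 4*(16 + O)*(-2 + O + g) (x(g, O) = 32 + 4*((g + (-2 + O))*(O + 16)) = 32 + 4*((-2 + O + g)*(16 + O)) = 32 + 4*((16 + O)*(-2 + O + g)) = 32 + 4*(16 + O)*(-2 + O + g))
u(V) = -253/5 - V/5 (u(V) = -(V + 253)/5 = -(253 + V)/5 = -253/5 - V/5)
1/(((u(x(h, -2)) - 220992) - 184862) + 514196) = 1/((((-253/5 - (-96 + 4*(-2)² + 56*(-2) + 64*4 + 4*(-2)*4)/5) - 220992) - 184862) + 514196) = 1/((((-253/5 - (-96 + 4*4 - 112 + 256 - 32)/5) - 220992) - 184862) + 514196) = 1/((((-253/5 - (-96 + 16 - 112 + 256 - 32)/5) - 220992) - 184862) + 514196) = 1/((((-253/5 - ⅕*32) - 220992) - 184862) + 514196) = 1/((((-253/5 - 32/5) - 220992) - 184862) + 514196) = 1/(((-57 - 220992) - 184862) + 514196) = 1/((-221049 - 184862) + 514196) = 1/(-405911 + 514196) = 1/108285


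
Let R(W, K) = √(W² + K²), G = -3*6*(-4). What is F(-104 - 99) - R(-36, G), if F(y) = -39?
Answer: -39 - 36*√5 ≈ -119.50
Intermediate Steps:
G = 72 (G = -18*(-4) = 72)
R(W, K) = √(K² + W²)
F(-104 - 99) - R(-36, G) = -39 - √(72² + (-36)²) = -39 - √(5184 + 1296) = -39 - √6480 = -39 - 36*√5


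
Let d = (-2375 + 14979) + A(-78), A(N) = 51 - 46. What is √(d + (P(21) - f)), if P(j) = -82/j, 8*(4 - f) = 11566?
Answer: √24778635/42 ≈ 118.52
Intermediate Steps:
A(N) = 5
f = -5767/4 (f = 4 - ⅛*11566 = 4 - 5783/4 = -5767/4 ≈ -1441.8)
d = 12609 (d = (-2375 + 14979) + 5 = 12604 + 5 = 12609)
√(d + (P(21) - f)) = √(12609 + (-82/21 - 1*(-5767/4))) = √(12609 + (-82*1/21 + 5767/4)) = √(12609 + (-82/21 + 5767/4)) = √(12609 + 120779/84) = √(1179935/84) = √24778635/42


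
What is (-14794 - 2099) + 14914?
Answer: -1979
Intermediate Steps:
(-14794 - 2099) + 14914 = -16893 + 14914 = -1979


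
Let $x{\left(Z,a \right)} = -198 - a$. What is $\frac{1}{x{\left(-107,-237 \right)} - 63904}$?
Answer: $- \frac{1}{63865} \approx -1.5658 \cdot 10^{-5}$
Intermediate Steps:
$\frac{1}{x{\left(-107,-237 \right)} - 63904} = \frac{1}{\left(-198 - -237\right) - 63904} = \frac{1}{\left(-198 + 237\right) - 63904} = \frac{1}{39 - 63904} = \frac{1}{-63865} = - \frac{1}{63865}$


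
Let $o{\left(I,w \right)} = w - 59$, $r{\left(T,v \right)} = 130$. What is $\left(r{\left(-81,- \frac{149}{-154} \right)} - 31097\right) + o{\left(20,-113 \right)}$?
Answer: $-31139$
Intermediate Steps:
$o{\left(I,w \right)} = -59 + w$ ($o{\left(I,w \right)} = w - 59 = -59 + w$)
$\left(r{\left(-81,- \frac{149}{-154} \right)} - 31097\right) + o{\left(20,-113 \right)} = \left(130 - 31097\right) - 172 = -30967 - 172 = -31139$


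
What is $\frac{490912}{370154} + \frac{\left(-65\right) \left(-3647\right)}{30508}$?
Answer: $\frac{51361799883}{5646329116} \approx 9.0965$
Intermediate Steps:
$\frac{490912}{370154} + \frac{\left(-65\right) \left(-3647\right)}{30508} = 490912 \cdot \frac{1}{370154} + 237055 \cdot \frac{1}{30508} = \frac{245456}{185077} + \frac{237055}{30508} = \frac{51361799883}{5646329116}$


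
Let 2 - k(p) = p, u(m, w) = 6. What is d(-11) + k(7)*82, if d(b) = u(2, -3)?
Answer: -404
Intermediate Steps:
k(p) = 2 - p
d(b) = 6
d(-11) + k(7)*82 = 6 + (2 - 1*7)*82 = 6 + (2 - 7)*82 = 6 - 5*82 = 6 - 410 = -404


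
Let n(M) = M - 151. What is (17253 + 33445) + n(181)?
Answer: 50728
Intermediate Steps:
n(M) = -151 + M
(17253 + 33445) + n(181) = (17253 + 33445) + (-151 + 181) = 50698 + 30 = 50728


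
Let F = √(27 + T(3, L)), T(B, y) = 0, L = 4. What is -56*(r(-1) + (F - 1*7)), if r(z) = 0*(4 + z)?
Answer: 392 - 168*√3 ≈ 101.02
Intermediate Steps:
F = 3*√3 (F = √(27 + 0) = √27 = 3*√3 ≈ 5.1962)
r(z) = 0
-56*(r(-1) + (F - 1*7)) = -56*(0 + (3*√3 - 1*7)) = -56*(0 + (3*√3 - 7)) = -56*(0 + (-7 + 3*√3)) = -56*(-7 + 3*√3) = 392 - 168*√3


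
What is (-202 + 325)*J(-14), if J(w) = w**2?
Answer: 24108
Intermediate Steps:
(-202 + 325)*J(-14) = (-202 + 325)*(-14)**2 = 123*196 = 24108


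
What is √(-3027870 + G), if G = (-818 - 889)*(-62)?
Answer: 2*I*√730509 ≈ 1709.4*I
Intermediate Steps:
G = 105834 (G = -1707*(-62) = 105834)
√(-3027870 + G) = √(-3027870 + 105834) = √(-2922036) = 2*I*√730509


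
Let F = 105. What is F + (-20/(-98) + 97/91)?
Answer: 67694/637 ≈ 106.27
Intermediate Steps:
F + (-20/(-98) + 97/91) = 105 + (-20/(-98) + 97/91) = 105 + (-20*(-1/98) + 97*(1/91)) = 105 + (10/49 + 97/91) = 105 + 809/637 = 67694/637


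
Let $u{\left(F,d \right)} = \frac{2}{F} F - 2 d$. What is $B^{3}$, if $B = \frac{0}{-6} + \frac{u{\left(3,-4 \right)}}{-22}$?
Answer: $- \frac{125}{1331} \approx -0.093914$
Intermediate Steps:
$u{\left(F,d \right)} = 2 - 2 d$
$B = - \frac{5}{11}$ ($B = \frac{0}{-6} + \frac{2 - -8}{-22} = 0 \left(- \frac{1}{6}\right) + \left(2 + 8\right) \left(- \frac{1}{22}\right) = 0 + 10 \left(- \frac{1}{22}\right) = 0 - \frac{5}{11} = - \frac{5}{11} \approx -0.45455$)
$B^{3} = \left(- \frac{5}{11}\right)^{3} = - \frac{125}{1331}$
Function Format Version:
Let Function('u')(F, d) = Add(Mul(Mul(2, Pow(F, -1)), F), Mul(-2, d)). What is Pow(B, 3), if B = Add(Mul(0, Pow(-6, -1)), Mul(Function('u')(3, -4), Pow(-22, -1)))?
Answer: Rational(-125, 1331) ≈ -0.093914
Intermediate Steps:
Function('u')(F, d) = Add(2, Mul(-2, d))
B = Rational(-5, 11) (B = Add(Mul(0, Pow(-6, -1)), Mul(Add(2, Mul(-2, -4)), Pow(-22, -1))) = Add(Mul(0, Rational(-1, 6)), Mul(Add(2, 8), Rational(-1, 22))) = Add(0, Mul(10, Rational(-1, 22))) = Add(0, Rational(-5, 11)) = Rational(-5, 11) ≈ -0.45455)
Pow(B, 3) = Pow(Rational(-5, 11), 3) = Rational(-125, 1331)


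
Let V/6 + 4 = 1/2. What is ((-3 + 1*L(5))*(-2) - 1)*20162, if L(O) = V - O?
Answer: 1149234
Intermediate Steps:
V = -21 (V = -24 + 6/2 = -24 + 6*(1/2) = -24 + 3 = -21)
L(O) = -21 - O
((-3 + 1*L(5))*(-2) - 1)*20162 = ((-3 + 1*(-21 - 1*5))*(-2) - 1)*20162 = ((-3 + 1*(-21 - 5))*(-2) - 1)*20162 = ((-3 + 1*(-26))*(-2) - 1)*20162 = ((-3 - 26)*(-2) - 1)*20162 = (-29*(-2) - 1)*20162 = (58 - 1)*20162 = 57*20162 = 1149234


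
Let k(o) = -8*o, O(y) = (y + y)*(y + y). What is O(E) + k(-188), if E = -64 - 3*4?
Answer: 24608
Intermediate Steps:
E = -76 (E = -64 - 1*12 = -64 - 12 = -76)
O(y) = 4*y**2 (O(y) = (2*y)*(2*y) = 4*y**2)
O(E) + k(-188) = 4*(-76)**2 - 8*(-188) = 4*5776 + 1504 = 23104 + 1504 = 24608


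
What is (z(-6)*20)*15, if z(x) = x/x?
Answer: 300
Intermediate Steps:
z(x) = 1
(z(-6)*20)*15 = (1*20)*15 = 20*15 = 300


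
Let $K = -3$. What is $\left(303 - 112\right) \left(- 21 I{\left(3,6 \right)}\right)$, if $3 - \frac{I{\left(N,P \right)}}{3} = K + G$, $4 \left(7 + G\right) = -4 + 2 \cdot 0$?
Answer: $-168462$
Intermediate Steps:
$G = -8$ ($G = -7 + \frac{-4 + 2 \cdot 0}{4} = -7 + \frac{-4 + 0}{4} = -7 + \frac{1}{4} \left(-4\right) = -7 - 1 = -8$)
$I{\left(N,P \right)} = 42$ ($I{\left(N,P \right)} = 9 - 3 \left(-3 - 8\right) = 9 - -33 = 9 + 33 = 42$)
$\left(303 - 112\right) \left(- 21 I{\left(3,6 \right)}\right) = \left(303 - 112\right) \left(\left(-21\right) 42\right) = 191 \left(-882\right) = -168462$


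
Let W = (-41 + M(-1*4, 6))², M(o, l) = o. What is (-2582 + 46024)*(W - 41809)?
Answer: -1728296528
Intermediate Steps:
W = 2025 (W = (-41 - 1*4)² = (-41 - 4)² = (-45)² = 2025)
(-2582 + 46024)*(W - 41809) = (-2582 + 46024)*(2025 - 41809) = 43442*(-39784) = -1728296528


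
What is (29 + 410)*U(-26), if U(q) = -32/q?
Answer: 7024/13 ≈ 540.31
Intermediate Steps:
(29 + 410)*U(-26) = (29 + 410)*(-32/(-26)) = 439*(-32*(-1/26)) = 439*(16/13) = 7024/13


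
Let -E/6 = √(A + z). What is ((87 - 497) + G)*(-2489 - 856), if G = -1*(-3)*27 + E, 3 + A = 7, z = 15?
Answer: 1100505 + 20070*√19 ≈ 1.1880e+6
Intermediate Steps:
A = 4 (A = -3 + 7 = 4)
E = -6*√19 (E = -6*√(4 + 15) = -6*√19 ≈ -26.153)
G = 81 - 6*√19 (G = -1*(-3)*27 - 6*√19 = 3*27 - 6*√19 = 81 - 6*√19 ≈ 54.847)
((87 - 497) + G)*(-2489 - 856) = ((87 - 497) + (81 - 6*√19))*(-2489 - 856) = (-410 + (81 - 6*√19))*(-3345) = (-329 - 6*√19)*(-3345) = 1100505 + 20070*√19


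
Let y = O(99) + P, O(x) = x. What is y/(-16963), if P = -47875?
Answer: 47776/16963 ≈ 2.8165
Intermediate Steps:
y = -47776 (y = 99 - 47875 = -47776)
y/(-16963) = -47776/(-16963) = -47776*(-1/16963) = 47776/16963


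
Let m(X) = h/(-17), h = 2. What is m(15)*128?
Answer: -256/17 ≈ -15.059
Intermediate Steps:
m(X) = -2/17 (m(X) = 2/(-17) = 2*(-1/17) = -2/17)
m(15)*128 = -2/17*128 = -256/17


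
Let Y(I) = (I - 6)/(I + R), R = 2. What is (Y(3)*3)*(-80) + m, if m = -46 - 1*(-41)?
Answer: 139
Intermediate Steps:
Y(I) = (-6 + I)/(2 + I) (Y(I) = (I - 6)/(I + 2) = (-6 + I)/(2 + I))
m = -5 (m = -46 + 41 = -5)
(Y(3)*3)*(-80) + m = (((-6 + 3)/(2 + 3))*3)*(-80) - 5 = ((-3/5)*3)*(-80) - 5 = (((1/5)*(-3))*3)*(-80) - 5 = -3/5*3*(-80) - 5 = -9/5*(-80) - 5 = 144 - 5 = 139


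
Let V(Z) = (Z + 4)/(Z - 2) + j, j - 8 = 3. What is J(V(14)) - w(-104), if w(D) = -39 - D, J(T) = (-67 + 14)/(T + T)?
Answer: -1678/25 ≈ -67.120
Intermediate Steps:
j = 11 (j = 8 + 3 = 11)
V(Z) = 11 + (4 + Z)/(-2 + Z) (V(Z) = (Z + 4)/(Z - 2) + 11 = (4 + Z)/(-2 + Z) + 11 = 11 + (4 + Z)/(-2 + Z))
J(T) = -53/(2*T) (J(T) = -53*1/(2*T) = -53/(2*T))
J(V(14)) - w(-104) = -53*(-2 + 14)/(6*(-3 + 2*14))/2 - (-39 - 1*(-104)) = -53*2/(-3 + 28)/2 - (-39 + 104) = -53/(2*(6*(1/12)*25)) - 1*65 = -53/(2*25/2) - 65 = -53/2*2/25 - 65 = -53/25 - 65 = -1678/25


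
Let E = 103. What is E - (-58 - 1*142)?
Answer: 303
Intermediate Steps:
E - (-58 - 1*142) = 103 - (-58 - 1*142) = 103 - (-58 - 142) = 103 - 1*(-200) = 103 + 200 = 303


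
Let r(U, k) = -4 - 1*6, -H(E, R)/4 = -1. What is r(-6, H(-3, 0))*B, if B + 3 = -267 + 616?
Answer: -3460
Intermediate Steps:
B = 346 (B = -3 + (-267 + 616) = -3 + 349 = 346)
H(E, R) = 4 (H(E, R) = -4*(-1) = 4)
r(U, k) = -10 (r(U, k) = -4 - 6 = -10)
r(-6, H(-3, 0))*B = -10*346 = -3460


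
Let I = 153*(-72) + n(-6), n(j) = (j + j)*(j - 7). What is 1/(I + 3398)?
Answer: -1/7462 ≈ -0.00013401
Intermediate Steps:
n(j) = 2*j*(-7 + j) (n(j) = (2*j)*(-7 + j) = 2*j*(-7 + j))
I = -10860 (I = 153*(-72) + 2*(-6)*(-7 - 6) = -11016 + 2*(-6)*(-13) = -11016 + 156 = -10860)
1/(I + 3398) = 1/(-10860 + 3398) = 1/(-7462) = -1/7462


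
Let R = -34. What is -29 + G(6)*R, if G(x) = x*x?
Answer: -1253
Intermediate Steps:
G(x) = x²
-29 + G(6)*R = -29 + 6²*(-34) = -29 + 36*(-34) = -29 - 1224 = -1253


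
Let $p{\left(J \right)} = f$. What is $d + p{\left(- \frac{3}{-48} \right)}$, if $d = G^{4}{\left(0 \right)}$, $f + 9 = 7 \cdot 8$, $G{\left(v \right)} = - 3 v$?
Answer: $47$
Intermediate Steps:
$f = 47$ ($f = -9 + 7 \cdot 8 = -9 + 56 = 47$)
$d = 0$ ($d = \left(\left(-3\right) 0\right)^{4} = 0^{4} = 0$)
$p{\left(J \right)} = 47$
$d + p{\left(- \frac{3}{-48} \right)} = 0 + 47 = 47$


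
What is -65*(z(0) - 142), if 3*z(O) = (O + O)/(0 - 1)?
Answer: 9230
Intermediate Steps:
z(O) = -2*O/3 (z(O) = ((O + O)/(0 - 1))/3 = ((2*O)/(-1))/3 = ((2*O)*(-1))/3 = (-2*O)/3 = -2*O/3)
-65*(z(0) - 142) = -65*(-2/3*0 - 142) = -65*(0 - 142) = -65*(-142) = 9230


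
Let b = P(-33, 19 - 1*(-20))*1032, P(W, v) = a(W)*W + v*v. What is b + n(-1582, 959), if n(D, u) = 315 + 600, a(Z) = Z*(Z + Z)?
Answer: -72603381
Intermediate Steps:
a(Z) = 2*Z**2 (a(Z) = Z*(2*Z) = 2*Z**2)
n(D, u) = 915
P(W, v) = v**2 + 2*W**3 (P(W, v) = (2*W**2)*W + v*v = 2*W**3 + v**2 = v**2 + 2*W**3)
b = -72604296 (b = ((19 - 1*(-20))**2 + 2*(-33)**3)*1032 = ((19 + 20)**2 + 2*(-35937))*1032 = (39**2 - 71874)*1032 = (1521 - 71874)*1032 = -70353*1032 = -72604296)
b + n(-1582, 959) = -72604296 + 915 = -72603381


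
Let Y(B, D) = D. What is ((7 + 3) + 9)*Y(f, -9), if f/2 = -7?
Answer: -171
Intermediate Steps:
f = -14 (f = 2*(-7) = -14)
((7 + 3) + 9)*Y(f, -9) = ((7 + 3) + 9)*(-9) = (10 + 9)*(-9) = 19*(-9) = -171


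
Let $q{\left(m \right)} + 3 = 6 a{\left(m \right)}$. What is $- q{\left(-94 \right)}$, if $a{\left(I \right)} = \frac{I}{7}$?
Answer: $\frac{585}{7} \approx 83.571$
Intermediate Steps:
$a{\left(I \right)} = \frac{I}{7}$
$q{\left(m \right)} = -3 + \frac{6 m}{7}$ ($q{\left(m \right)} = -3 + 6 \frac{m}{7} = -3 + \frac{6 m}{7}$)
$- q{\left(-94 \right)} = - (-3 + \frac{6}{7} \left(-94\right)) = - (-3 - \frac{564}{7}) = \left(-1\right) \left(- \frac{585}{7}\right) = \frac{585}{7}$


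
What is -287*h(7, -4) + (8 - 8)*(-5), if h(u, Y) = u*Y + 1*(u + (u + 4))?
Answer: 2870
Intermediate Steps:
h(u, Y) = 4 + 2*u + Y*u (h(u, Y) = Y*u + 1*(u + (4 + u)) = Y*u + 1*(4 + 2*u) = Y*u + (4 + 2*u) = 4 + 2*u + Y*u)
-287*h(7, -4) + (8 - 8)*(-5) = -287*(4 + 2*7 - 4*7) + (8 - 8)*(-5) = -287*(4 + 14 - 28) + 0*(-5) = -287*(-10) + 0 = 2870 + 0 = 2870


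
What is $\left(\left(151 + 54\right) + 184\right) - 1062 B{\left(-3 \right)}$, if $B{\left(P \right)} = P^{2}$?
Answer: $-9169$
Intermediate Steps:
$\left(\left(151 + 54\right) + 184\right) - 1062 B{\left(-3 \right)} = \left(\left(151 + 54\right) + 184\right) - 1062 \left(-3\right)^{2} = \left(205 + 184\right) - 9558 = 389 - 9558 = -9169$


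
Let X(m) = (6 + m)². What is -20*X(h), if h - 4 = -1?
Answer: -1620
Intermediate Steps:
h = 3 (h = 4 - 1 = 3)
-20*X(h) = -20*(6 + 3)² = -20*9² = -20*81 = -1620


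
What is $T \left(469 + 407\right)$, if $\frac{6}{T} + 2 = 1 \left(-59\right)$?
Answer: $- \frac{5256}{61} \approx -86.164$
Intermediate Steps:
$T = - \frac{6}{61}$ ($T = \frac{6}{-2 + 1 \left(-59\right)} = \frac{6}{-2 - 59} = \frac{6}{-61} = 6 \left(- \frac{1}{61}\right) = - \frac{6}{61} \approx -0.098361$)
$T \left(469 + 407\right) = - \frac{6 \left(469 + 407\right)}{61} = \left(- \frac{6}{61}\right) 876 = - \frac{5256}{61}$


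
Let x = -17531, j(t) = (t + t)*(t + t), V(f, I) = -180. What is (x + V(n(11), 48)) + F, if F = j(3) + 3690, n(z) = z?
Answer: -13985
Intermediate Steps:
j(t) = 4*t**2 (j(t) = (2*t)*(2*t) = 4*t**2)
F = 3726 (F = 4*3**2 + 3690 = 4*9 + 3690 = 36 + 3690 = 3726)
(x + V(n(11), 48)) + F = (-17531 - 180) + 3726 = -17711 + 3726 = -13985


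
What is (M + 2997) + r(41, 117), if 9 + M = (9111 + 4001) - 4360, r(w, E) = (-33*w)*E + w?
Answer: -146520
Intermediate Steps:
r(w, E) = w - 33*E*w (r(w, E) = -33*E*w + w = w - 33*E*w)
M = 8743 (M = -9 + ((9111 + 4001) - 4360) = -9 + (13112 - 4360) = -9 + 8752 = 8743)
(M + 2997) + r(41, 117) = (8743 + 2997) + 41*(1 - 33*117) = 11740 + 41*(1 - 3861) = 11740 + 41*(-3860) = 11740 - 158260 = -146520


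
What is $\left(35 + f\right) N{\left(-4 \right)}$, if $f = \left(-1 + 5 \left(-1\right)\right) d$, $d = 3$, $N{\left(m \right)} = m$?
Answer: $-68$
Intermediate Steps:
$f = -18$ ($f = \left(-1 + 5 \left(-1\right)\right) 3 = \left(-1 - 5\right) 3 = \left(-6\right) 3 = -18$)
$\left(35 + f\right) N{\left(-4 \right)} = \left(35 - 18\right) \left(-4\right) = 17 \left(-4\right) = -68$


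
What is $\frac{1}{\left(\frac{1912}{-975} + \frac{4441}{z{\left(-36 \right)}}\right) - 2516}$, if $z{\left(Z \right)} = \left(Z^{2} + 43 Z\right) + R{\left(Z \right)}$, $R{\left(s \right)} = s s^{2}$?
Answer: $- \frac{15245100}{38388010957} \approx -0.00039713$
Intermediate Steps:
$R{\left(s \right)} = s^{3}$
$z{\left(Z \right)} = Z^{2} + Z^{3} + 43 Z$ ($z{\left(Z \right)} = \left(Z^{2} + 43 Z\right) + Z^{3} = Z^{2} + Z^{3} + 43 Z$)
$\frac{1}{\left(\frac{1912}{-975} + \frac{4441}{z{\left(-36 \right)}}\right) - 2516} = \frac{1}{\left(\frac{1912}{-975} + \frac{4441}{\left(-36\right) \left(43 - 36 + \left(-36\right)^{2}\right)}\right) - 2516} = \frac{1}{\left(1912 \left(- \frac{1}{975}\right) + \frac{4441}{\left(-36\right) \left(43 - 36 + 1296\right)}\right) - 2516} = \frac{1}{\left(- \frac{1912}{975} + \frac{4441}{\left(-36\right) 1303}\right) - 2516} = \frac{1}{\left(- \frac{1912}{975} + \frac{4441}{-46908}\right) - 2516} = \frac{1}{\left(- \frac{1912}{975} + 4441 \left(- \frac{1}{46908}\right)\right) - 2516} = \frac{1}{\left(- \frac{1912}{975} - \frac{4441}{46908}\right) - 2516} = \frac{1}{- \frac{31339357}{15245100} - 2516} = \frac{1}{- \frac{38388010957}{15245100}} = - \frac{15245100}{38388010957}$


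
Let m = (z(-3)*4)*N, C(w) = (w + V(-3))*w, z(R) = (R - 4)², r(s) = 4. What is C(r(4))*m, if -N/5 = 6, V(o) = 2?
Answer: -141120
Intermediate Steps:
z(R) = (-4 + R)²
N = -30 (N = -5*6 = -30)
C(w) = w*(2 + w) (C(w) = (w + 2)*w = (2 + w)*w = w*(2 + w))
m = -5880 (m = ((-4 - 3)²*4)*(-30) = ((-7)²*4)*(-30) = (49*4)*(-30) = 196*(-30) = -5880)
C(r(4))*m = (4*(2 + 4))*(-5880) = (4*6)*(-5880) = 24*(-5880) = -141120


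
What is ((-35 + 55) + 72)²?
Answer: 8464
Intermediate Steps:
((-35 + 55) + 72)² = (20 + 72)² = 92² = 8464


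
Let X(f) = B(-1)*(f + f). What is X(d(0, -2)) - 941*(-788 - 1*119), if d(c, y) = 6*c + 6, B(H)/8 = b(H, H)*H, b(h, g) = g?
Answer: 853583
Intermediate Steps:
B(H) = 8*H² (B(H) = 8*(H*H) = 8*H²)
d(c, y) = 6 + 6*c
X(f) = 16*f (X(f) = (8*(-1)²)*(f + f) = (8*1)*(2*f) = 8*(2*f) = 16*f)
X(d(0, -2)) - 941*(-788 - 1*119) = 16*(6 + 6*0) - 941*(-788 - 1*119) = 16*(6 + 0) - 941*(-788 - 119) = 16*6 - 941*(-907) = 96 + 853487 = 853583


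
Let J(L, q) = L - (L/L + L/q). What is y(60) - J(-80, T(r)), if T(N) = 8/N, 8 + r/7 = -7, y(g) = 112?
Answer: 1243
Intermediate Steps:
r = -105 (r = -56 + 7*(-7) = -56 - 49 = -105)
J(L, q) = -1 + L - L/q (J(L, q) = L - (1 + L/q) = L + (-1 - L/q) = -1 + L - L/q)
y(60) - J(-80, T(r)) = 112 - (-1 - 80 - 1*(-80)/8/(-105)) = 112 - (-1 - 80 - 1*(-80)/8*(-1/105)) = 112 - (-1 - 80 - 1*(-80)/(-8/105)) = 112 - (-1 - 80 - 1*(-80)*(-105/8)) = 112 - (-1 - 80 - 1050) = 112 - 1*(-1131) = 112 + 1131 = 1243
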